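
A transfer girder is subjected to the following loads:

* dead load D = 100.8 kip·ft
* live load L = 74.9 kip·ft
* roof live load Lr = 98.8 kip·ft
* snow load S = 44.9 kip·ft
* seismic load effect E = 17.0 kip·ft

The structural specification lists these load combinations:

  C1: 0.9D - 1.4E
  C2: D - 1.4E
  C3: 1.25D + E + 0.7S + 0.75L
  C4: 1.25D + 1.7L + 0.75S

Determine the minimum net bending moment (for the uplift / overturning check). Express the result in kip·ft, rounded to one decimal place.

C1: 0.9(100.8) - 1.4(17.0) = 90.7 - 23.8 = 66.9
C2: 1.0(100.8) - 1.4(17.0) = 100.8 - 23.8 = 77.0
C3: 1.25(100.8) + 1.0(17.0) + 0.7(44.9) + 0.75(74.9) = 126.0 + 17.0 + 31.4 + 56.2 = 230.6
C4: 1.25(100.8) + 1.7(74.9) + 0.75(44.9) = 126.0 + 127.3 + 33.7 = 287.0
Combination 1 gives the minimum: 66.9 kip·ft.

66.9 kip·ft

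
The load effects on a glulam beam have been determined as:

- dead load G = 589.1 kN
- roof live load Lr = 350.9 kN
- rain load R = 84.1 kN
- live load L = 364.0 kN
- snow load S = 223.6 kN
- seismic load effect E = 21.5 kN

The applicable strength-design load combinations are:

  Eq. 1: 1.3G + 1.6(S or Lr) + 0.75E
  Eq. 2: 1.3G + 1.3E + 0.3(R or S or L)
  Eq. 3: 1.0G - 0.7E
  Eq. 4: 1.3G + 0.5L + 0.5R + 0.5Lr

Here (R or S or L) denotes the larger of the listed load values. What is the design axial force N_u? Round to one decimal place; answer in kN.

(S or Lr) → Lr = 350.9 kN; (R or S or L) → L = 364.0 kN.
Eq. 1: 1.3(589.1) + 1.6(350.9) + 0.75(21.5) = 1343.4
Eq. 2: 1.3(589.1) + 1.3(21.5) + 0.3(364.0) = 765.8 + 28.0 + 109.2 = 903.0
Eq. 3: 1.0(589.1) - 0.7(21.5) = 574.1
Eq. 4: 1.3(589.1) + 0.5(364.0) + 0.5(84.1) + 0.5(350.9) = 1165.3
Maximum is from combination 1.

1343.4 kN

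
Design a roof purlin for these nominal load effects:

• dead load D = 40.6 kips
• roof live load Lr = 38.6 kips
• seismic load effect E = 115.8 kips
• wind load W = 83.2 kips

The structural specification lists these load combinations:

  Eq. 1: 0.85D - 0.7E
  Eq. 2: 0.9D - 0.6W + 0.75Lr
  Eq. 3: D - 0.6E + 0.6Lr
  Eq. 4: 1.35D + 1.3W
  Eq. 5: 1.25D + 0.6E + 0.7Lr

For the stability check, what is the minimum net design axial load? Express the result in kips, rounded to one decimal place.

Eq. 1: 0.85(40.6) - 0.7(115.8) = 34.5 - 81.1 = -46.6
Eq. 2: 0.9(40.6) - 0.6(83.2) + 0.75(38.6) = 36.5 - 49.9 + 29.0 = 15.6
Eq. 3: 1.0(40.6) - 0.6(115.8) + 0.6(38.6) = 40.6 - 69.5 + 23.2 = -5.7
Eq. 4: 1.35(40.6) + 1.3(83.2) = 54.8 + 108.2 = 163.0
Eq. 5: 1.25(40.6) + 0.6(115.8) + 0.7(38.6) = 50.8 + 69.5 + 27.0 = 147.3
Combination 1 gives the minimum: -46.6 kips.

-46.6 kips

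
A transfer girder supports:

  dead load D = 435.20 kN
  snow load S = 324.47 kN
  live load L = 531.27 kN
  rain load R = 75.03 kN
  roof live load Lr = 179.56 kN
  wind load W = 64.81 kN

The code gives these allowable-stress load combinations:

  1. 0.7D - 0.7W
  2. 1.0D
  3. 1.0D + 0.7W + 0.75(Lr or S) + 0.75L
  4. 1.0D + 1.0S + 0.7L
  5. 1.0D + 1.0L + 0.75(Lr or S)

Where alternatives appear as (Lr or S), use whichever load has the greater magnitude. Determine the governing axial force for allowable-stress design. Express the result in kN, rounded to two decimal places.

(Lr or S) → S = 324.47 kN.
1. 0.7(435.20) - 0.7(64.81) = 304.64 - 45.37 = 259.27
2. 1.0(435.20) = 435.20
3. 1.0(435.20) + 0.7(64.81) + 0.75(324.47) + 0.75(531.27) = 435.20 + 45.37 + 243.35 + 398.45 = 1122.37
4. 1.0(435.20) + 1.0(324.47) + 0.7(531.27) = 435.20 + 324.47 + 371.89 = 1131.56
5. 1.0(435.20) + 1.0(531.27) + 0.75(324.47) = 435.20 + 531.27 + 243.35 = 1209.82
Maximum is from combination 5.

1209.82 kN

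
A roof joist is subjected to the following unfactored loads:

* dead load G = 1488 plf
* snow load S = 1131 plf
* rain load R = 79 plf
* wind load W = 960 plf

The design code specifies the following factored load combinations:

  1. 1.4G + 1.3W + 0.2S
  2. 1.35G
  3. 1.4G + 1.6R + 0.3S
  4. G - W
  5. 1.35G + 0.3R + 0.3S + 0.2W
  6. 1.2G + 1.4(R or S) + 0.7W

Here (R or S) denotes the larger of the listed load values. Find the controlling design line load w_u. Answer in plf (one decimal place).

(R or S) → S = 1131 plf.
1. 1.4(1488) + 1.3(960) + 0.2(1131) = 3557.4
2. 1.35(1488) = 2008.8
3. 1.4(1488) + 1.6(79) + 0.3(1131) = 2548.9
4. 1.0(1488) - 1.0(960) = 528.0
5. 1.35(1488) + 0.3(79) + 0.3(1131) + 0.2(960) = 2563.8
6. 1.2(1488) + 1.4(1131) + 0.7(960) = 4041.0
Combination 6 governs: w_u = 4041.0 plf.

4041.0 plf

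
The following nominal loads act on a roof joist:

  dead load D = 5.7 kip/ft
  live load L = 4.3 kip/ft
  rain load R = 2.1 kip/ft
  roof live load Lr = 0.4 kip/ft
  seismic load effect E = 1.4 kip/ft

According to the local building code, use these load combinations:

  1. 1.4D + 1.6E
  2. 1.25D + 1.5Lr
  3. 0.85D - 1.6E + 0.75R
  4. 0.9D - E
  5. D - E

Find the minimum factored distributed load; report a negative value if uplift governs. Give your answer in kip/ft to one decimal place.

1. 1.4(5.7) + 1.6(1.4) = 8.0 + 2.2 = 10.2
2. 1.25(5.7) + 1.5(0.4) = 7.1 + 0.6 = 7.7
3. 0.85(5.7) - 1.6(1.4) + 0.75(2.1) = 4.8 - 2.2 + 1.6 = 4.2
4. 0.9(5.7) - 1.0(1.4) = 5.1 - 1.4 = 3.7
5. 1.0(5.7) - 1.0(1.4) = 5.7 - 1.4 = 4.3
Combination 4 gives the minimum: 3.7 kip/ft.

3.7 kip/ft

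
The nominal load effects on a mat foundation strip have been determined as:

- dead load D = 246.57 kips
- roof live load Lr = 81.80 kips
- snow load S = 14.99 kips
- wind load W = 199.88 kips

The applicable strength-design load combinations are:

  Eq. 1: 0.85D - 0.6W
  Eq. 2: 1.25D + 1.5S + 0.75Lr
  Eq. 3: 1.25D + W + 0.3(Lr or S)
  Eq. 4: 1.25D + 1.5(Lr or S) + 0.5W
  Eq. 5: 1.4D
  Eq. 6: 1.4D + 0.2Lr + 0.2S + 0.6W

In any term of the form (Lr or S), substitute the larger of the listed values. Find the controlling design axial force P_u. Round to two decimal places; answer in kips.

(Lr or S) → Lr = 81.80 kips.
Eq. 1: 0.85(246.57) - 0.6(199.88) = 89.66
Eq. 2: 1.25(246.57) + 1.5(14.99) + 0.75(81.80) = 308.21 + 22.49 + 61.35 = 392.05
Eq. 3: 1.25(246.57) + 1.0(199.88) + 0.3(81.80) = 308.21 + 199.88 + 24.54 = 532.63
Eq. 4: 1.25(246.57) + 1.5(81.80) + 0.5(199.88) = 308.21 + 122.70 + 99.94 = 530.85
Eq. 5: 1.4(246.57) = 345.20
Eq. 6: 1.4(246.57) + 0.2(81.80) + 0.2(14.99) + 0.6(199.88) = 484.48
Combination 3 governs: P_u = 532.63 kips.

532.63 kips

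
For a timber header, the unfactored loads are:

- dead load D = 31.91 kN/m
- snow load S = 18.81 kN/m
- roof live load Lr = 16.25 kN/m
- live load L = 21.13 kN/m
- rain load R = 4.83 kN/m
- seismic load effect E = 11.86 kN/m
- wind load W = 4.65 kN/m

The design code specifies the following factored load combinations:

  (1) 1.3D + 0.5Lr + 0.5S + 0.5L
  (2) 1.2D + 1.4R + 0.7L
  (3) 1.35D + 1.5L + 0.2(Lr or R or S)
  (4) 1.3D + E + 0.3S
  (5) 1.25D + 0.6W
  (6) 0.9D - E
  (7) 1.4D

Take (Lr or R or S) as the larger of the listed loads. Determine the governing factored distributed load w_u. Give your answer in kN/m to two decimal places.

(Lr or R or S) → S = 18.81 kN/m.
(1) 1.3(31.91) + 0.5(16.25) + 0.5(18.81) + 0.5(21.13) = 69.58
(2) 1.2(31.91) + 1.4(4.83) + 0.7(21.13) = 59.85
(3) 1.35(31.91) + 1.5(21.13) + 0.2(18.81) = 43.08 + 31.70 + 3.76 = 78.54
(4) 1.3(31.91) + 1.0(11.86) + 0.3(18.81) = 58.99
(5) 1.25(31.91) + 0.6(4.65) = 39.89 + 2.79 = 42.68
(6) 0.9(31.91) - 1.0(11.86) = 28.72 - 11.86 = 16.86
(7) 1.4(31.91) = 44.67
Combination 3 governs: w_u = 78.54 kN/m.

78.54 kN/m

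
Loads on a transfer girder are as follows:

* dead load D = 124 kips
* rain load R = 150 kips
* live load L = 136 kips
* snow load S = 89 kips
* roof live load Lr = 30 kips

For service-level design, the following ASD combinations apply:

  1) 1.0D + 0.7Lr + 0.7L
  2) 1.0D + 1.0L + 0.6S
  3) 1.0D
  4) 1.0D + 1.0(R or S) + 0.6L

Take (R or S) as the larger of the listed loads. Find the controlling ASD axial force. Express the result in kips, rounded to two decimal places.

355.60 kips

(R or S) → R = 150 kips.
1) 1.0(124) + 0.7(30) + 0.7(136) = 124.00 + 21.00 + 95.20 = 240.20
2) 1.0(124) + 1.0(136) + 0.6(89) = 124.00 + 136.00 + 53.40 = 313.40
3) 1.0(124) = 124.00
4) 1.0(124) + 1.0(150) + 0.6(136) = 124.00 + 150.00 + 81.60 = 355.60
The controlling combination is 4, giving 355.60 kips.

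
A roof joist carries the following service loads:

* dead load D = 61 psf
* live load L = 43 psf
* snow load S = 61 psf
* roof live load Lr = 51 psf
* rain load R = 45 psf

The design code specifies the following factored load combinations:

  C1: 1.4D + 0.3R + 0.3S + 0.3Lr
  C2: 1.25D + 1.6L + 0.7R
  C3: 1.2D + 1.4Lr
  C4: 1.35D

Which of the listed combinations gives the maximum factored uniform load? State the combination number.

Combination 2

C1: 1.4(61) + 0.3(45) + 0.3(61) + 0.3(51) = 85.40 + 13.50 + 18.30 + 15.30 = 132.50
C2: 1.25(61) + 1.6(43) + 0.7(45) = 76.25 + 68.80 + 31.50 = 176.55
C3: 1.2(61) + 1.4(51) = 73.20 + 71.40 = 144.60
C4: 1.35(61) = 82.35
The largest value is 176.55 psf from combination 2.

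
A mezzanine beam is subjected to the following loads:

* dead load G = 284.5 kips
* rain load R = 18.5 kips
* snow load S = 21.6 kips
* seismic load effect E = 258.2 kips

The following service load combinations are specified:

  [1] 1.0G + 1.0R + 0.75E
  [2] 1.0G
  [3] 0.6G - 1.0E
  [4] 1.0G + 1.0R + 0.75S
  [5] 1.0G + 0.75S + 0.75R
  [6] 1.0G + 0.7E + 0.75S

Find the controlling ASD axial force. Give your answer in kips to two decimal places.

[1] 1.0(284.5) + 1.0(18.5) + 0.75(258.2) = 496.65
[2] 1.0(284.5) = 284.50
[3] 0.6(284.5) - 1.0(258.2) = -87.50
[4] 1.0(284.5) + 1.0(18.5) + 0.75(21.6) = 319.20
[5] 1.0(284.5) + 0.75(21.6) + 0.75(18.5) = 314.58
[6] 1.0(284.5) + 0.7(258.2) + 0.75(21.6) = 481.44
Combination 1 governs: P = 496.65 kips.

496.65 kips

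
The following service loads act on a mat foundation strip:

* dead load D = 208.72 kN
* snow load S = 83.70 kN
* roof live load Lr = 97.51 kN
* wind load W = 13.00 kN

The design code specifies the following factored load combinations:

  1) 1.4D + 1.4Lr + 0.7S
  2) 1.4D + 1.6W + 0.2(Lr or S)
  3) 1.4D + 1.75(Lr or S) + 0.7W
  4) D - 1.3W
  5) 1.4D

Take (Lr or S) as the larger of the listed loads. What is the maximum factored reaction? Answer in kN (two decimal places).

(Lr or S) → Lr = 97.51 kN.
1) 1.4(208.72) + 1.4(97.51) + 0.7(83.70) = 292.21 + 136.51 + 58.59 = 487.31
2) 1.4(208.72) + 1.6(13.00) + 0.2(97.51) = 292.21 + 20.80 + 19.50 = 332.51
3) 1.4(208.72) + 1.75(97.51) + 0.7(13.00) = 292.21 + 170.64 + 9.10 = 471.95
4) 1.0(208.72) - 1.3(13.00) = 208.72 - 16.90 = 191.82
5) 1.4(208.72) = 292.21
Maximum is from combination 1.

487.31 kN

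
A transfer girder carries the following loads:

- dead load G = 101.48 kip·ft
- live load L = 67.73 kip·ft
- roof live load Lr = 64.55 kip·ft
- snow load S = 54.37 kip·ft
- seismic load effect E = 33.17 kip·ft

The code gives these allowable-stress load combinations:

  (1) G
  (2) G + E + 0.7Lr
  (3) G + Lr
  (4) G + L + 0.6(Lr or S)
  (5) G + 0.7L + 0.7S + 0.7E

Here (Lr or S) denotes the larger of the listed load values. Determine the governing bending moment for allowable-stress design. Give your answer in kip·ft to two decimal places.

(Lr or S) → Lr = 64.55 kip·ft.
(1) 1.0(101.48) = 101.48
(2) 1.0(101.48) + 1.0(33.17) + 0.7(64.55) = 179.84
(3) 1.0(101.48) + 1.0(64.55) = 166.03
(4) 1.0(101.48) + 1.0(67.73) + 0.6(64.55) = 207.94
(5) 1.0(101.48) + 0.7(67.73) + 0.7(54.37) + 0.7(33.17) = 210.17
Maximum is from combination 5.

210.17 kip·ft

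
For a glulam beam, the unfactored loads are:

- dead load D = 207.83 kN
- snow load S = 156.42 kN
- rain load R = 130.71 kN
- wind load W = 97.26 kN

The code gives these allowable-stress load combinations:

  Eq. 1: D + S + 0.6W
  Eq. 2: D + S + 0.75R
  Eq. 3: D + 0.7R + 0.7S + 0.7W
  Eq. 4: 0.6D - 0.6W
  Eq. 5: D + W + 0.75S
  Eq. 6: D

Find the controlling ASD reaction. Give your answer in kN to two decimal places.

Eq. 1: 1.0(207.83) + 1.0(156.42) + 0.6(97.26) = 422.61
Eq. 2: 1.0(207.83) + 1.0(156.42) + 0.75(130.71) = 462.28
Eq. 3: 1.0(207.83) + 0.7(130.71) + 0.7(156.42) + 0.7(97.26) = 476.90
Eq. 4: 0.6(207.83) - 0.6(97.26) = 66.34
Eq. 5: 1.0(207.83) + 1.0(97.26) + 0.75(156.42) = 422.41
Eq. 6: 1.0(207.83) = 207.83
The controlling combination is 3, giving 476.90 kN.

476.90 kN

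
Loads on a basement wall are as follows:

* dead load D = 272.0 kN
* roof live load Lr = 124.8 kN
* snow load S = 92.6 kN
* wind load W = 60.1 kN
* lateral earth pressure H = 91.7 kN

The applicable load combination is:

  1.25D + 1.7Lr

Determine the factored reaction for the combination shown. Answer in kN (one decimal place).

1.25(272.0) + 1.7(124.8) = 552.2
V_u = 552.2 kN.

552.2 kN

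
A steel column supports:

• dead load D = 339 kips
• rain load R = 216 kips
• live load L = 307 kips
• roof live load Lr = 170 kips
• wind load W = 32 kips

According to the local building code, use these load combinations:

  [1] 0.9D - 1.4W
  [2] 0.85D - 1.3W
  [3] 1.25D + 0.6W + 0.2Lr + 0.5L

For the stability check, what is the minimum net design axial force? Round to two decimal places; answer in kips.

[1] 0.9(339) - 1.4(32) = 305.10 - 44.80 = 260.30
[2] 0.85(339) - 1.3(32) = 288.15 - 41.60 = 246.55
[3] 1.25(339) + 0.6(32) + 0.2(170) + 0.5(307) = 423.75 + 19.20 + 34.00 + 153.50 = 630.45
Combination 2 gives the minimum: 246.55 kips.

246.55 kips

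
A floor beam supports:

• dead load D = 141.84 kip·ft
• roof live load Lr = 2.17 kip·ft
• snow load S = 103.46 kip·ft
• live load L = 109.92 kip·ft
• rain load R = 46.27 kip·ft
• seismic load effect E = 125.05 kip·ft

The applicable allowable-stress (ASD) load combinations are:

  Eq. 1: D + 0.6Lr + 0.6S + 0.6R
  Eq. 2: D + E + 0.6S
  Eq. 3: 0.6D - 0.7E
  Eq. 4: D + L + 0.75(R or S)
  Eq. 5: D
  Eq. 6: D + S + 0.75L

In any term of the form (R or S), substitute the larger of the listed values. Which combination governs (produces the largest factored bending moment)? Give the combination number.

(R or S) → S = 103.46 kip·ft.
Eq. 1: 1.0(141.84) + 0.6(2.17) + 0.6(103.46) + 0.6(46.27) = 141.84 + 1.30 + 62.08 + 27.76 = 232.98
Eq. 2: 1.0(141.84) + 1.0(125.05) + 0.6(103.46) = 141.84 + 125.05 + 62.08 = 328.97
Eq. 3: 0.6(141.84) - 0.7(125.05) = -2.43
Eq. 4: 1.0(141.84) + 1.0(109.92) + 0.75(103.46) = 141.84 + 109.92 + 77.60 = 329.36
Eq. 5: 1.0(141.84) = 141.84
Eq. 6: 1.0(141.84) + 1.0(103.46) + 0.75(109.92) = 141.84 + 103.46 + 82.44 = 327.74
The largest value is 329.36 kip·ft from combination 4.

Combination 4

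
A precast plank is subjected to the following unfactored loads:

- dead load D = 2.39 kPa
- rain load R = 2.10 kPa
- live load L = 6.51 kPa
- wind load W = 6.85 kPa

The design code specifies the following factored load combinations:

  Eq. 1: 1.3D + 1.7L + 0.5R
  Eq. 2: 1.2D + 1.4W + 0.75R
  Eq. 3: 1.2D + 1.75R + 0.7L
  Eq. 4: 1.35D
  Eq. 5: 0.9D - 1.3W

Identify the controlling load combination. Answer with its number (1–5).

Combination 1

Eq. 1: 1.3(2.39) + 1.7(6.51) + 0.5(2.10) = 15.22
Eq. 2: 1.2(2.39) + 1.4(6.85) + 0.75(2.10) = 14.03
Eq. 3: 1.2(2.39) + 1.75(2.10) + 0.7(6.51) = 11.10
Eq. 4: 1.35(2.39) = 3.23
Eq. 5: 0.9(2.39) - 1.3(6.85) = -6.75
The largest value is 15.22 kPa from combination 1.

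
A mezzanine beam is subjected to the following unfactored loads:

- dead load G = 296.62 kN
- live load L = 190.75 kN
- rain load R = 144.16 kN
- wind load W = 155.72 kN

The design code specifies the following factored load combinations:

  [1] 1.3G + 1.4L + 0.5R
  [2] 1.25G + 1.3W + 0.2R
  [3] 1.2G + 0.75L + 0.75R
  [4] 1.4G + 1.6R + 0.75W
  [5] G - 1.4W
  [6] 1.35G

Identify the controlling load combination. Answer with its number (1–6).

[1] 1.3(296.62) + 1.4(190.75) + 0.5(144.16) = 724.74
[2] 1.25(296.62) + 1.3(155.72) + 0.2(144.16) = 602.04
[3] 1.2(296.62) + 0.75(190.75) + 0.75(144.16) = 607.13
[4] 1.4(296.62) + 1.6(144.16) + 0.75(155.72) = 762.71
[5] 1.0(296.62) - 1.4(155.72) = 78.61
[6] 1.35(296.62) = 400.44
The largest value is 762.71 kN from combination 4.

Combination 4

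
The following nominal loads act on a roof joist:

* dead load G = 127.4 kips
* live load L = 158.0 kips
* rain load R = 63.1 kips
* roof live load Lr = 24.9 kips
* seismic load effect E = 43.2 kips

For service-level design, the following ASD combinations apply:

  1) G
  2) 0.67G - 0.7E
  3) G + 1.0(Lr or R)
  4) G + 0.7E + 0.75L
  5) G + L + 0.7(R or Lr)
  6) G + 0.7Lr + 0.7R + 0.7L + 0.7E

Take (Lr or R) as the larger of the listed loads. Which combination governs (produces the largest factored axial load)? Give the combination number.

(Lr or R) → R = 63.1 kips; (R or Lr) → R = 63.1 kips.
1) 1.0(127.4) = 127.40
2) 0.67(127.4) - 0.7(43.2) = 85.36 - 30.24 = 55.12
3) 1.0(127.4) + 1.0(63.1) = 127.40 + 63.10 = 190.50
4) 1.0(127.4) + 0.7(43.2) + 0.75(158.0) = 127.40 + 30.24 + 118.50 = 276.14
5) 1.0(127.4) + 1.0(158.0) + 0.7(63.1) = 127.40 + 158.00 + 44.17 = 329.57
6) 1.0(127.4) + 0.7(24.9) + 0.7(63.1) + 0.7(158.0) + 0.7(43.2) = 127.40 + 17.43 + 44.17 + 110.60 + 30.24 = 329.84
The largest value is 329.84 kips from combination 6.

Combination 6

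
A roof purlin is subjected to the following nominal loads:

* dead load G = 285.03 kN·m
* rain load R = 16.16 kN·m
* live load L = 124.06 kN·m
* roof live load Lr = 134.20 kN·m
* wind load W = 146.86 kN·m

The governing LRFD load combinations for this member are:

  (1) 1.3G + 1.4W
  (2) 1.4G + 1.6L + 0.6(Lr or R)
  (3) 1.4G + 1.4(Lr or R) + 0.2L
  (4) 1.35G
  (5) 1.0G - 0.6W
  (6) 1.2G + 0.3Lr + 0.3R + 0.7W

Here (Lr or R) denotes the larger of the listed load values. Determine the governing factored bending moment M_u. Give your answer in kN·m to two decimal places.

(Lr or R) → Lr = 134.20 kN·m.
(1) 1.3(285.03) + 1.4(146.86) = 370.54 + 205.60 = 576.14
(2) 1.4(285.03) + 1.6(124.06) + 0.6(134.20) = 399.04 + 198.50 + 80.52 = 678.06
(3) 1.4(285.03) + 1.4(134.20) + 0.2(124.06) = 399.04 + 187.88 + 24.81 = 611.73
(4) 1.35(285.03) = 384.79
(5) 1.0(285.03) - 0.6(146.86) = 285.03 - 88.12 = 196.91
(6) 1.2(285.03) + 0.3(134.20) + 0.3(16.16) + 0.7(146.86) = 342.04 + 40.26 + 4.85 + 102.80 = 489.95
Combination 2 governs: M_u = 678.06 kN·m.

678.06 kN·m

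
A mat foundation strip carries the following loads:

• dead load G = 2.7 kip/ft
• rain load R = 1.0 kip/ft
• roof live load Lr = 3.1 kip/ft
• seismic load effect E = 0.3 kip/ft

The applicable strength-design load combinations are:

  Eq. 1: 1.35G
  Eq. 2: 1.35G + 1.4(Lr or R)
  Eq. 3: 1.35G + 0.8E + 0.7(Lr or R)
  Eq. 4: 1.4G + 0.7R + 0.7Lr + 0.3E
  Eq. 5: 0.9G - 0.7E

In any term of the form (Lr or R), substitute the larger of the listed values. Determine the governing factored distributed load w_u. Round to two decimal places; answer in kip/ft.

(Lr or R) → Lr = 3.1 kip/ft.
Eq. 1: 1.35(2.7) = 3.65
Eq. 2: 1.35(2.7) + 1.4(3.1) = 3.65 + 4.34 = 7.99
Eq. 3: 1.35(2.7) + 0.8(0.3) + 0.7(3.1) = 3.65 + 0.24 + 2.17 = 6.06
Eq. 4: 1.4(2.7) + 0.7(1.0) + 0.7(3.1) + 0.3(0.3) = 3.78 + 0.70 + 2.17 + 0.09 = 6.74
Eq. 5: 0.9(2.7) - 0.7(0.3) = 2.43 - 0.21 = 2.22
The controlling combination is 2, giving 7.99 kip/ft.

7.99 kip/ft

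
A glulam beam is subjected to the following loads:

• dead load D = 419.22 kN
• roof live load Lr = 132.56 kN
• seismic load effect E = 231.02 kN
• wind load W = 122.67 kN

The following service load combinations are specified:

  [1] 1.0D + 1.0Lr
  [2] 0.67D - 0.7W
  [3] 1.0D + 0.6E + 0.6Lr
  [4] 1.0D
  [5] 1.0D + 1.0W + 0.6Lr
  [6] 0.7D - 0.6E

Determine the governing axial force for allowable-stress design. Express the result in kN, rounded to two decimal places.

[1] 1.0(419.22) + 1.0(132.56) = 419.22 + 132.56 = 551.78
[2] 0.67(419.22) - 0.7(122.67) = 280.88 - 85.87 = 195.01
[3] 1.0(419.22) + 0.6(231.02) + 0.6(132.56) = 419.22 + 138.61 + 79.54 = 637.37
[4] 1.0(419.22) = 419.22
[5] 1.0(419.22) + 1.0(122.67) + 0.6(132.56) = 419.22 + 122.67 + 79.54 = 621.43
[6] 0.7(419.22) - 0.6(231.02) = 293.45 - 138.61 = 154.84
The controlling combination is 3, giving 637.37 kN.

637.37 kN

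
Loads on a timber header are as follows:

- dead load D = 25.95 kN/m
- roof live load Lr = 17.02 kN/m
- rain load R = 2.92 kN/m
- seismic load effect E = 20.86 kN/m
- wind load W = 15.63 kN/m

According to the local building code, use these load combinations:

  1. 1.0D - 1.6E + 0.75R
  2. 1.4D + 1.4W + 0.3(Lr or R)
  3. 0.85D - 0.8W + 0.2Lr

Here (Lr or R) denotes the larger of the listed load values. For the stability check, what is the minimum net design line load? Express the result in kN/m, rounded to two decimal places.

(Lr or R) → Lr = 17.02 kN/m.
1. 1.0(25.95) - 1.6(20.86) + 0.75(2.92) = -5.24
2. 1.4(25.95) + 1.4(15.63) + 0.3(17.02) = 63.32
3. 0.85(25.95) - 0.8(15.63) + 0.2(17.02) = 12.96
Combination 1 gives the minimum: -5.24 kN/m.

-5.24 kN/m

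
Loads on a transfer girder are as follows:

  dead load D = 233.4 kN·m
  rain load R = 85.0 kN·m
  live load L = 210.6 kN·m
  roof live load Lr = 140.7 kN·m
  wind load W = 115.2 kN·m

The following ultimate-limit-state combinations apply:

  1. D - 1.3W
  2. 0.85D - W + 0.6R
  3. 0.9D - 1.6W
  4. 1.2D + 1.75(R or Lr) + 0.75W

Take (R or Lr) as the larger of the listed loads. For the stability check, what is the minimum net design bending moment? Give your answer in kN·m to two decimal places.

25.74 kN·m

(R or Lr) → Lr = 140.7 kN·m.
1. 1.0(233.4) - 1.3(115.2) = 233.40 - 149.76 = 83.64
2. 0.85(233.4) - 1.0(115.2) + 0.6(85.0) = 198.39 - 115.20 + 51.00 = 134.19
3. 0.9(233.4) - 1.6(115.2) = 210.06 - 184.32 = 25.74
4. 1.2(233.4) + 1.75(140.7) + 0.75(115.2) = 280.08 + 246.23 + 86.40 = 612.71
Combination 3 gives the minimum: 25.74 kN·m.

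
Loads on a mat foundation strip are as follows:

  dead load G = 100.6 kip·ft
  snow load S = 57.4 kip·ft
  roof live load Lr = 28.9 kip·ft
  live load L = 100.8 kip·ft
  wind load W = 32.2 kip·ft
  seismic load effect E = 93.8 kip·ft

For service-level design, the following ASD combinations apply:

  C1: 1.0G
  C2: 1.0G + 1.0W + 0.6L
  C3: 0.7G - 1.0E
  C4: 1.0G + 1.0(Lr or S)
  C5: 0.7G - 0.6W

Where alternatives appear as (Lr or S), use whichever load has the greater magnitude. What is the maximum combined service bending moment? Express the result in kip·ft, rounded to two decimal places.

(Lr or S) → S = 57.4 kip·ft.
C1: 1.0(100.6) = 100.60
C2: 1.0(100.6) + 1.0(32.2) + 0.6(100.8) = 100.60 + 32.20 + 60.48 = 193.28
C3: 0.7(100.6) - 1.0(93.8) = 70.42 - 93.80 = -23.38
C4: 1.0(100.6) + 1.0(57.4) = 100.60 + 57.40 = 158.00
C5: 0.7(100.6) - 0.6(32.2) = 70.42 - 19.32 = 51.10
Combination 2 governs: M = 193.28 kip·ft.

193.28 kip·ft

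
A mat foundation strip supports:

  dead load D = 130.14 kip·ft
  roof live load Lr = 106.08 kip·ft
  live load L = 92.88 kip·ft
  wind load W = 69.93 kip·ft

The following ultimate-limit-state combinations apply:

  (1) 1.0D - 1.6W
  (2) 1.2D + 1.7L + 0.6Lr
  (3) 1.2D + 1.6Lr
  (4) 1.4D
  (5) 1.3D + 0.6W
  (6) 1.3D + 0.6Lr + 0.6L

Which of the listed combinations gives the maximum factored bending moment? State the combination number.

(1) 1.0(130.14) - 1.6(69.93) = 130.14 - 111.89 = 18.25
(2) 1.2(130.14) + 1.7(92.88) + 0.6(106.08) = 377.71
(3) 1.2(130.14) + 1.6(106.08) = 156.17 + 169.73 = 325.90
(4) 1.4(130.14) = 182.20
(5) 1.3(130.14) + 0.6(69.93) = 169.18 + 41.96 = 211.14
(6) 1.3(130.14) + 0.6(106.08) + 0.6(92.88) = 169.18 + 63.65 + 55.73 = 288.56
The largest value is 377.71 kip·ft from combination 2.

Combination 2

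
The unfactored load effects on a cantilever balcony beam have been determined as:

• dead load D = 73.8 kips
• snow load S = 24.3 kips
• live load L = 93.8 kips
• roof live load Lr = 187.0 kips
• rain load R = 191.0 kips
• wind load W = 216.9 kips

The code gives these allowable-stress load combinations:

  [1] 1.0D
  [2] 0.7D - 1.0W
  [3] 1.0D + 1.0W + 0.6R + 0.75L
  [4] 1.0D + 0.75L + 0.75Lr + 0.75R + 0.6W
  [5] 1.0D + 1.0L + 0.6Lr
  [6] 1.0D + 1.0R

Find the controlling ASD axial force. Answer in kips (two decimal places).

[1] 1.0(73.8) = 73.80
[2] 0.7(73.8) - 1.0(216.9) = 51.66 - 216.90 = -165.24
[3] 1.0(73.8) + 1.0(216.9) + 0.6(191.0) + 0.75(93.8) = 73.80 + 216.90 + 114.60 + 70.35 = 475.65
[4] 1.0(73.8) + 0.75(93.8) + 0.75(187.0) + 0.75(191.0) + 0.6(216.9) = 73.80 + 70.35 + 140.25 + 143.25 + 130.14 = 557.79
[5] 1.0(73.8) + 1.0(93.8) + 0.6(187.0) = 73.80 + 93.80 + 112.20 = 279.80
[6] 1.0(73.8) + 1.0(191.0) = 73.80 + 191.00 = 264.80
Combination 4 governs: P = 557.79 kips.

557.79 kips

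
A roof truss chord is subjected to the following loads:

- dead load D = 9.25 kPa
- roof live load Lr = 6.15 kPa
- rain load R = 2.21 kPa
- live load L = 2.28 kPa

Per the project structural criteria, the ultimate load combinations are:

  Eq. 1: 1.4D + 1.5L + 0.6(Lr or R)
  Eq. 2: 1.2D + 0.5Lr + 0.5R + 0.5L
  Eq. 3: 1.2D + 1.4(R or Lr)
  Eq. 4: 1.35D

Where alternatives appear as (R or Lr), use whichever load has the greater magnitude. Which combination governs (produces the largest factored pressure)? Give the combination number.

(Lr or R) → Lr = 6.15 kPa; (R or Lr) → Lr = 6.15 kPa.
Eq. 1: 1.4(9.25) + 1.5(2.28) + 0.6(6.15) = 12.95 + 3.42 + 3.69 = 20.06
Eq. 2: 1.2(9.25) + 0.5(6.15) + 0.5(2.21) + 0.5(2.28) = 16.42
Eq. 3: 1.2(9.25) + 1.4(6.15) = 11.10 + 8.61 = 19.71
Eq. 4: 1.35(9.25) = 12.49
The largest value is 20.06 kPa from combination 1.

Combination 1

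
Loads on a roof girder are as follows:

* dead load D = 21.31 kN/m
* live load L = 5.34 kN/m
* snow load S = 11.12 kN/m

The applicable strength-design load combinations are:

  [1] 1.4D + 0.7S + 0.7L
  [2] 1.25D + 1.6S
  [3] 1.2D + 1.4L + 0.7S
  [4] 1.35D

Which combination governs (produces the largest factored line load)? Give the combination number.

[1] 1.4(21.31) + 0.7(11.12) + 0.7(5.34) = 41.36
[2] 1.25(21.31) + 1.6(11.12) = 26.64 + 17.79 = 44.43
[3] 1.2(21.31) + 1.4(5.34) + 0.7(11.12) = 25.57 + 7.48 + 7.78 = 40.83
[4] 1.35(21.31) = 28.77
The largest value is 44.43 kN/m from combination 2.

Combination 2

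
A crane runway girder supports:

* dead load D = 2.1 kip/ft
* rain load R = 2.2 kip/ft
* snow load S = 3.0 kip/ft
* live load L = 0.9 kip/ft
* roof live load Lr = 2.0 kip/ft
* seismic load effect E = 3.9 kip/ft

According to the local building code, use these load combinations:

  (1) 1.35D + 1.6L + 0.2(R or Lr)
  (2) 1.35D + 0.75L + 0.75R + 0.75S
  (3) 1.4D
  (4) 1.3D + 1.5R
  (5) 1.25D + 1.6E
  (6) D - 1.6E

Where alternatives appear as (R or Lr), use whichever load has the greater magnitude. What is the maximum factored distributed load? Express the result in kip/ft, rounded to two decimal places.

8.87 kip/ft

(R or Lr) → R = 2.2 kip/ft.
(1) 1.35(2.1) + 1.6(0.9) + 0.2(2.2) = 2.84 + 1.44 + 0.44 = 4.72
(2) 1.35(2.1) + 0.75(0.9) + 0.75(2.2) + 0.75(3.0) = 7.41
(3) 1.4(2.1) = 2.94
(4) 1.3(2.1) + 1.5(2.2) = 2.73 + 3.30 = 6.03
(5) 1.25(2.1) + 1.6(3.9) = 2.63 + 6.24 = 8.87
(6) 1.0(2.1) - 1.6(3.9) = 2.10 - 6.24 = -4.14
The controlling combination is 5, giving 8.87 kip/ft.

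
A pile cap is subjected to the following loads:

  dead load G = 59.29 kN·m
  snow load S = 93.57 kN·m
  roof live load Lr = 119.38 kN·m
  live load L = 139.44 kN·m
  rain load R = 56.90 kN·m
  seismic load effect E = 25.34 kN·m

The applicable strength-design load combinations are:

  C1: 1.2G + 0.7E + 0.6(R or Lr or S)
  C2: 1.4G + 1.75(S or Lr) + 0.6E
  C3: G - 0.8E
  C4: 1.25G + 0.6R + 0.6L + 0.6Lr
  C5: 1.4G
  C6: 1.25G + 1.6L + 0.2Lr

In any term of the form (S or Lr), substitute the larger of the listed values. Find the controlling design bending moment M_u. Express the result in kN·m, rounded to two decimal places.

321.09 kN·m

(R or Lr or S) → Lr = 119.38 kN·m; (S or Lr) → Lr = 119.38 kN·m.
C1: 1.2(59.29) + 0.7(25.34) + 0.6(119.38) = 160.51
C2: 1.4(59.29) + 1.75(119.38) + 0.6(25.34) = 83.01 + 208.92 + 15.20 = 307.13
C3: 1.0(59.29) - 0.8(25.34) = 59.29 - 20.27 = 39.02
C4: 1.25(59.29) + 0.6(56.90) + 0.6(139.44) + 0.6(119.38) = 74.11 + 34.14 + 83.66 + 71.63 = 263.54
C5: 1.4(59.29) = 83.01
C6: 1.25(59.29) + 1.6(139.44) + 0.2(119.38) = 74.11 + 223.10 + 23.88 = 321.09
Maximum is from combination 6.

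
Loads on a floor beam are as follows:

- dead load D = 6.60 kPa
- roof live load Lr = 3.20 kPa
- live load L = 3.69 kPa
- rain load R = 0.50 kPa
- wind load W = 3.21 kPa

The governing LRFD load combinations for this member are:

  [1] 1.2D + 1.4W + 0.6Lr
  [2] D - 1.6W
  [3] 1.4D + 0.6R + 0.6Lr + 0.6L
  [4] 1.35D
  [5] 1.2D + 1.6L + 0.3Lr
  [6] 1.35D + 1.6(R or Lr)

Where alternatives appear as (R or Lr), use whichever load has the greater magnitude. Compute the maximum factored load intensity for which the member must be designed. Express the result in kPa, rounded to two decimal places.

14.78 kPa

(R or Lr) → Lr = 3.20 kPa.
[1] 1.2(6.60) + 1.4(3.21) + 0.6(3.20) = 7.92 + 4.49 + 1.92 = 14.33
[2] 1.0(6.60) - 1.6(3.21) = 6.60 - 5.14 = 1.46
[3] 1.4(6.60) + 0.6(0.50) + 0.6(3.20) + 0.6(3.69) = 9.24 + 0.30 + 1.92 + 2.21 = 13.67
[4] 1.35(6.60) = 8.91
[5] 1.2(6.60) + 1.6(3.69) + 0.3(3.20) = 7.92 + 5.90 + 0.96 = 14.78
[6] 1.35(6.60) + 1.6(3.20) = 8.91 + 5.12 = 14.03
Combination 5 governs: q_u = 14.78 kPa.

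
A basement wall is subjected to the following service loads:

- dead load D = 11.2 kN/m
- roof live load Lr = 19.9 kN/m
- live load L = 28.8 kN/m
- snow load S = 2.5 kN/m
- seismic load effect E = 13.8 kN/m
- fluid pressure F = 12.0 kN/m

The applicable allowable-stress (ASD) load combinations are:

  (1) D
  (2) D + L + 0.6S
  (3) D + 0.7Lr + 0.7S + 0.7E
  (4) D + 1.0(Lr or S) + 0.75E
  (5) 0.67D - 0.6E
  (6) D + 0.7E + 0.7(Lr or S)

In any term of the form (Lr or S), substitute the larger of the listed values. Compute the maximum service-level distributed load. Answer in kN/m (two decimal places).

41.50 kN/m

(Lr or S) → Lr = 19.9 kN/m.
(1) 1.0(11.2) = 11.20
(2) 1.0(11.2) + 1.0(28.8) + 0.6(2.5) = 11.20 + 28.80 + 1.50 = 41.50
(3) 1.0(11.2) + 0.7(19.9) + 0.7(2.5) + 0.7(13.8) = 11.20 + 13.93 + 1.75 + 9.66 = 36.54
(4) 1.0(11.2) + 1.0(19.9) + 0.75(13.8) = 11.20 + 19.90 + 10.35 = 41.45
(5) 0.67(11.2) - 0.6(13.8) = 7.50 - 8.28 = -0.78
(6) 1.0(11.2) + 0.7(13.8) + 0.7(19.9) = 11.20 + 9.66 + 13.93 = 34.79
Maximum is from combination 2.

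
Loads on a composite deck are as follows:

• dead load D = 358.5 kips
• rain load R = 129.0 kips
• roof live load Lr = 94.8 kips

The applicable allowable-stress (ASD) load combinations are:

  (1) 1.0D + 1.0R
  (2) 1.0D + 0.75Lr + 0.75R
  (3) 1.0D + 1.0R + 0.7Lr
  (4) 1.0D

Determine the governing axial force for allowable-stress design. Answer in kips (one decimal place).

(1) 1.0(358.5) + 1.0(129.0) = 358.5 + 129.0 = 487.5
(2) 1.0(358.5) + 0.75(94.8) + 0.75(129.0) = 358.5 + 71.1 + 96.8 = 526.4
(3) 1.0(358.5) + 1.0(129.0) + 0.7(94.8) = 358.5 + 129.0 + 66.4 = 553.9
(4) 1.0(358.5) = 358.5
The controlling combination is 3, giving 553.9 kips.

553.9 kips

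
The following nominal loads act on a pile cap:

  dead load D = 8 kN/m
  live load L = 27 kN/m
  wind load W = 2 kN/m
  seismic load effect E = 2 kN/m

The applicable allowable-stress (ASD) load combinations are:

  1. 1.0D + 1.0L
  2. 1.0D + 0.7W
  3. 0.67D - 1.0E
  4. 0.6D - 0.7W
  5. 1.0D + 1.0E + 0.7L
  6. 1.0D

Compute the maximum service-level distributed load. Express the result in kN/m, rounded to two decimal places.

1. 1.0(8) + 1.0(27) = 8.00 + 27.00 = 35.00
2. 1.0(8) + 0.7(2) = 8.00 + 1.40 = 9.40
3. 0.67(8) - 1.0(2) = 5.36 - 2.00 = 3.36
4. 0.6(8) - 0.7(2) = 4.80 - 1.40 = 3.40
5. 1.0(8) + 1.0(2) + 0.7(27) = 8.00 + 2.00 + 18.90 = 28.90
6. 1.0(8) = 8.00
The controlling combination is 1, giving 35.00 kN/m.

35.00 kN/m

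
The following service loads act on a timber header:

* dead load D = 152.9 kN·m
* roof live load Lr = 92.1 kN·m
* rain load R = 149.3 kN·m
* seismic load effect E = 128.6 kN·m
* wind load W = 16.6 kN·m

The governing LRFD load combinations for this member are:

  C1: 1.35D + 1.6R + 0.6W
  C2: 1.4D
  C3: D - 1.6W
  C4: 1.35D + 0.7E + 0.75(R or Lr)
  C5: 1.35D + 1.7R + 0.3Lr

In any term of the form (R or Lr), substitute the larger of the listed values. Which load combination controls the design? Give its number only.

Combination 5

(R or Lr) → R = 149.3 kN·m.
C1: 1.35(152.9) + 1.6(149.3) + 0.6(16.6) = 206.4 + 238.9 + 10.0 = 455.3
C2: 1.4(152.9) = 214.1
C3: 1.0(152.9) - 1.6(16.6) = 152.9 - 26.6 = 126.3
C4: 1.35(152.9) + 0.7(128.6) + 0.75(149.3) = 206.4 + 90.0 + 112.0 = 408.4
C5: 1.35(152.9) + 1.7(149.3) + 0.3(92.1) = 487.9
The largest value is 487.9 kN·m from combination 5.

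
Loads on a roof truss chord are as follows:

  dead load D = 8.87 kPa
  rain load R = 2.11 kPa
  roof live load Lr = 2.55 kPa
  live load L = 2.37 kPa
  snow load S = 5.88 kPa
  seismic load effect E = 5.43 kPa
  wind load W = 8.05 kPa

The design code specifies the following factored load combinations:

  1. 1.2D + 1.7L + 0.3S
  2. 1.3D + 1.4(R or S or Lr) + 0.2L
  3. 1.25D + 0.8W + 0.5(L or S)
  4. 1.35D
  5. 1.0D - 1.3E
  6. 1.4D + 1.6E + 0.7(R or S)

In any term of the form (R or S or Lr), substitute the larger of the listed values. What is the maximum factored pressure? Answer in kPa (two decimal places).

(R or S or Lr) → S = 5.88 kPa; (L or S) → S = 5.88 kPa; (R or S) → S = 5.88 kPa.
1. 1.2(8.87) + 1.7(2.37) + 0.3(5.88) = 16.44
2. 1.3(8.87) + 1.4(5.88) + 0.2(2.37) = 20.24
3. 1.25(8.87) + 0.8(8.05) + 0.5(5.88) = 11.09 + 6.44 + 2.94 = 20.47
4. 1.35(8.87) = 11.97
5. 1.0(8.87) - 1.3(5.43) = 8.87 - 7.06 = 1.81
6. 1.4(8.87) + 1.6(5.43) + 0.7(5.88) = 25.22
Maximum is from combination 6.

25.22 kPa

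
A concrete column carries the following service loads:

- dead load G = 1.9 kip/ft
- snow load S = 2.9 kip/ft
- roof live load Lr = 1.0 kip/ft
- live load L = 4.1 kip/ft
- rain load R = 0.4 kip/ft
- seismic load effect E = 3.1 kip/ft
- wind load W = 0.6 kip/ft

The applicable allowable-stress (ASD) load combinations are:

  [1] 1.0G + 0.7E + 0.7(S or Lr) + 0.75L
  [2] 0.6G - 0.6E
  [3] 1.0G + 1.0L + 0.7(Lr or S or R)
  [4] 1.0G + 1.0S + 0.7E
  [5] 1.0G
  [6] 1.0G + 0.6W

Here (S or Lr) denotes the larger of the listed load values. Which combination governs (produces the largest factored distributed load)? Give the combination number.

(S or Lr) → S = 2.9 kip/ft; (Lr or S or R) → S = 2.9 kip/ft.
[1] 1.0(1.9) + 0.7(3.1) + 0.7(2.9) + 0.75(4.1) = 1.90 + 2.17 + 2.03 + 3.08 = 9.18
[2] 0.6(1.9) - 0.6(3.1) = 1.14 - 1.86 = -0.72
[3] 1.0(1.9) + 1.0(4.1) + 0.7(2.9) = 1.90 + 4.10 + 2.03 = 8.03
[4] 1.0(1.9) + 1.0(2.9) + 0.7(3.1) = 1.90 + 2.90 + 2.17 = 6.97
[5] 1.0(1.9) = 1.90
[6] 1.0(1.9) + 0.6(0.6) = 1.90 + 0.36 = 2.26
The largest value is 9.18 kip/ft from combination 1.

Combination 1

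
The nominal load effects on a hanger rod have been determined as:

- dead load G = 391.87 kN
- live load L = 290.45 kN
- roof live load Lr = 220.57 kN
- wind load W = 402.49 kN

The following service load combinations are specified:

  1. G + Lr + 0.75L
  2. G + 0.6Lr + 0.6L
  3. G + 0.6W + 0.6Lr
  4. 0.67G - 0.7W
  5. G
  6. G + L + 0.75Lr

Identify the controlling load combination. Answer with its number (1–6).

Combination 6

1. 1.0(391.87) + 1.0(220.57) + 0.75(290.45) = 830.28
2. 1.0(391.87) + 0.6(220.57) + 0.6(290.45) = 698.48
3. 1.0(391.87) + 0.6(402.49) + 0.6(220.57) = 765.71
4. 0.67(391.87) - 0.7(402.49) = -19.19
5. 1.0(391.87) = 391.87
6. 1.0(391.87) + 1.0(290.45) + 0.75(220.57) = 847.75
The largest value is 847.75 kN from combination 6.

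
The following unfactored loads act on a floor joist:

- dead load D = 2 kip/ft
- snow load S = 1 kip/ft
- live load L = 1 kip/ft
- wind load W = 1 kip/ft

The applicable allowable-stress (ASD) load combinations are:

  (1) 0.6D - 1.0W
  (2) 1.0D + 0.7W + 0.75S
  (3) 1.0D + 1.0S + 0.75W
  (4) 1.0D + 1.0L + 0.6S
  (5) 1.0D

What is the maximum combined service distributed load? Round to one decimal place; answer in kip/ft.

3.8 kip/ft

(1) 0.6(2) - 1.0(1) = 1.2 - 1.0 = 0.2
(2) 1.0(2) + 0.7(1) + 0.75(1) = 2.0 + 0.7 + 0.8 = 3.5
(3) 1.0(2) + 1.0(1) + 0.75(1) = 2.0 + 1.0 + 0.8 = 3.8
(4) 1.0(2) + 1.0(1) + 0.6(1) = 2.0 + 1.0 + 0.6 = 3.6
(5) 1.0(2) = 2.0
The controlling combination is 3, giving 3.8 kip/ft.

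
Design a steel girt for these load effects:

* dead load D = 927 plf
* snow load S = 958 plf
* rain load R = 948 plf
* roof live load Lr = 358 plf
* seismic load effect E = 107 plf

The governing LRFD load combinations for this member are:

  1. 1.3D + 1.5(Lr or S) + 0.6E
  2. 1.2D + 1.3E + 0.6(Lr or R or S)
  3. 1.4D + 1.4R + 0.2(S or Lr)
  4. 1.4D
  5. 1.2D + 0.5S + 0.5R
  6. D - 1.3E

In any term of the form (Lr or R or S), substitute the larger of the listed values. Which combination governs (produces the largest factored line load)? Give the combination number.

(Lr or S) → S = 958 plf; (Lr or R or S) → S = 958 plf; (S or Lr) → S = 958 plf.
1. 1.3(927) + 1.5(958) + 0.6(107) = 1205.1 + 1437.0 + 64.2 = 2706.3
2. 1.2(927) + 1.3(107) + 0.6(958) = 1112.4 + 139.1 + 574.8 = 1826.3
3. 1.4(927) + 1.4(948) + 0.2(958) = 1297.8 + 1327.2 + 191.6 = 2816.6
4. 1.4(927) = 1297.8
5. 1.2(927) + 0.5(958) + 0.5(948) = 1112.4 + 479.0 + 474.0 = 2065.4
6. 1.0(927) - 1.3(107) = 927.0 - 139.1 = 787.9
The largest value is 2816.6 plf from combination 3.

Combination 3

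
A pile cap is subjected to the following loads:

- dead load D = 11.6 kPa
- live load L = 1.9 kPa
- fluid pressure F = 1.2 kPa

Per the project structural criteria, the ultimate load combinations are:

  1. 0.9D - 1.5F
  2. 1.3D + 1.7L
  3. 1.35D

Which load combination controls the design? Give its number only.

1. 0.9(11.6) - 1.5(1.2) = 10.4 - 1.8 = 8.6
2. 1.3(11.6) + 1.7(1.9) = 15.1 + 3.2 = 18.3
3. 1.35(11.6) = 15.7
The largest value is 18.3 kPa from combination 2.

Combination 2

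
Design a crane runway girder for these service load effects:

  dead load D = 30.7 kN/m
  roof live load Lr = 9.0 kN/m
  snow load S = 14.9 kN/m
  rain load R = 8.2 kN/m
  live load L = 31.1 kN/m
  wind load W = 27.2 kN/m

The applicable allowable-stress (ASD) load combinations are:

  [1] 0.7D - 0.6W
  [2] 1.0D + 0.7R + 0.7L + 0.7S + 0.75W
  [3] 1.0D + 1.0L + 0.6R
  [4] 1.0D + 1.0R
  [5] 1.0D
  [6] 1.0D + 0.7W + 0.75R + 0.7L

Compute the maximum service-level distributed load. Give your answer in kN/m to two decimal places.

[1] 0.7(30.7) - 0.6(27.2) = 21.49 - 16.32 = 5.17
[2] 1.0(30.7) + 0.7(8.2) + 0.7(31.1) + 0.7(14.9) + 0.75(27.2) = 30.70 + 5.74 + 21.77 + 10.43 + 20.40 = 89.04
[3] 1.0(30.7) + 1.0(31.1) + 0.6(8.2) = 30.70 + 31.10 + 4.92 = 66.72
[4] 1.0(30.7) + 1.0(8.2) = 30.70 + 8.20 = 38.90
[5] 1.0(30.7) = 30.70
[6] 1.0(30.7) + 0.7(27.2) + 0.75(8.2) + 0.7(31.1) = 30.70 + 19.04 + 6.15 + 21.77 = 77.66
The controlling combination is 2, giving 89.04 kN/m.

89.04 kN/m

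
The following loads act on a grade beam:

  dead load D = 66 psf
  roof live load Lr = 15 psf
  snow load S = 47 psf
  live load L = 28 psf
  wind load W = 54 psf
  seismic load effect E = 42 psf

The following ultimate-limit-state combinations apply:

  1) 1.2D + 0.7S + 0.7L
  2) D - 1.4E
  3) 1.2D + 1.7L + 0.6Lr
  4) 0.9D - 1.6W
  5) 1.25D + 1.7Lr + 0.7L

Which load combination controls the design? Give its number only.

1) 1.2(66) + 0.7(47) + 0.7(28) = 79.2 + 32.9 + 19.6 = 131.7
2) 1.0(66) - 1.4(42) = 66.0 - 58.8 = 7.2
3) 1.2(66) + 1.7(28) + 0.6(15) = 79.2 + 47.6 + 9.0 = 135.8
4) 0.9(66) - 1.6(54) = 59.4 - 86.4 = -27.0
5) 1.25(66) + 1.7(15) + 0.7(28) = 82.5 + 25.5 + 19.6 = 127.6
The largest value is 135.8 psf from combination 3.

Combination 3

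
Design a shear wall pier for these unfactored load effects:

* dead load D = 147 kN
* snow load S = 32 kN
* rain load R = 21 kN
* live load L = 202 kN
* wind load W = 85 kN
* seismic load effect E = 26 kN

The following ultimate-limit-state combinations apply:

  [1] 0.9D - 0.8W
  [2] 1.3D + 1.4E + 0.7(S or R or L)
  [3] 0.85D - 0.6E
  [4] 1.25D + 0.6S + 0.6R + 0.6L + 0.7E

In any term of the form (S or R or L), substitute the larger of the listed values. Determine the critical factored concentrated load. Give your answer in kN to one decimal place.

(S or R or L) → L = 202 kN.
[1] 0.9(147) - 0.8(85) = 64.3
[2] 1.3(147) + 1.4(26) + 0.7(202) = 368.9
[3] 0.85(147) - 0.6(26) = 109.4
[4] 1.25(147) + 0.6(32) + 0.6(21) + 0.6(202) + 0.7(26) = 355.0
Maximum is from combination 2.

368.9 kN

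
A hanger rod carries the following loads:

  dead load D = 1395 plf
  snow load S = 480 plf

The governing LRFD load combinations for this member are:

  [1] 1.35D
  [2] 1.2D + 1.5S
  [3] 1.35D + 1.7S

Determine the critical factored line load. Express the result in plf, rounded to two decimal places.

2699.25 plf

[1] 1.35(1395) = 1883.25
[2] 1.2(1395) + 1.5(480) = 2394.00
[3] 1.35(1395) + 1.7(480) = 2699.25
Maximum is from combination 3.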